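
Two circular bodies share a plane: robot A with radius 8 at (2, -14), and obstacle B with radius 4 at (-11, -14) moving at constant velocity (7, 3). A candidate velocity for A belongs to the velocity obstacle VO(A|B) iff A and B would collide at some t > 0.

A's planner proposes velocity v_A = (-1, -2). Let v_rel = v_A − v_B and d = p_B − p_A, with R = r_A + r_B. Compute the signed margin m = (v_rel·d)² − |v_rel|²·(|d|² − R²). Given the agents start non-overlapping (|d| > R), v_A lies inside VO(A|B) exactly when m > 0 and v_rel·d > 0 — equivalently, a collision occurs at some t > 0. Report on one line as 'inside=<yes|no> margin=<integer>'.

d = (-13, 0),  |d|² = 169;  R = 8+4 = 12,  c = 169−12² = 25
v_rel = (-8, -5),  |v_rel|² = 89;  v_rel·d = (-8)·(-13) + (-5)·(0) = 104
89·t² − 208·t + 25 = 0  ⇒  m = 104² − 89·25 = 8591
m = 8591 > 0,  v_rel·d = 104 > 0  ⇒  inside

inside=yes margin=8591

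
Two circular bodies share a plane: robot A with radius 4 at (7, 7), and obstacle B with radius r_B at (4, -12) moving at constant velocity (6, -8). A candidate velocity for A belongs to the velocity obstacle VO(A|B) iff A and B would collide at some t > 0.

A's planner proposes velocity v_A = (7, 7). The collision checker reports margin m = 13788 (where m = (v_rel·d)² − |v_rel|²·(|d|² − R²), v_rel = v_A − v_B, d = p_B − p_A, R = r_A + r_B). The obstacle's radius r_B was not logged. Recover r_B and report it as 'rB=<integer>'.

m = 13788
d = (-3, -19);  v_rel = (1, 15),  |v_rel|² = 226
v_rel×d = (1)·(-19) − (15)·(-3) = 26
since m = R²·226 − 26²:  R² = (676 + 13788) / 226 = 64
R = √64 = 8  ⇒  r_B = 8 − 4 = 4

rB=4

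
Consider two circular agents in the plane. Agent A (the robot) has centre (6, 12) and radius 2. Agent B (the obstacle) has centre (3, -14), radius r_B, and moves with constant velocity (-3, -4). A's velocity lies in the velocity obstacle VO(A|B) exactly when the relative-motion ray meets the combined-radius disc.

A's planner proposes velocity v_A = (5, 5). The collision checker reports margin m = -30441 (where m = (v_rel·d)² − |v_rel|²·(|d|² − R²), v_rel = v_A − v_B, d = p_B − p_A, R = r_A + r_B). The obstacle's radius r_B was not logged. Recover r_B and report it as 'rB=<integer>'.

m = -30441
d = (-3, -26);  v_rel = (8, 9),  |v_rel|² = 145
v_rel×d = (8)·(-26) − (9)·(-3) = -181
since m = R²·145 − (-181)²:  R² = (32761 + -30441) / 145 = 16
R = √16 = 4  ⇒  r_B = 4 − 2 = 2

rB=2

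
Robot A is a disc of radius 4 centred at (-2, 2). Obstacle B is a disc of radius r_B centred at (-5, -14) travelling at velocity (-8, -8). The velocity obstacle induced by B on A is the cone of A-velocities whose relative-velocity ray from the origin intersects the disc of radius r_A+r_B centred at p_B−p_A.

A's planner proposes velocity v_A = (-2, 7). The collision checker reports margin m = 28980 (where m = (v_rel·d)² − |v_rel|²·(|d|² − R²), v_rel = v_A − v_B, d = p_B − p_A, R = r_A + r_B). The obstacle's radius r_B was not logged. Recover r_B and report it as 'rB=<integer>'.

m = 28980
d = (-3, -16);  v_rel = (6, 15),  |v_rel|² = 261
v_rel×d = (6)·(-16) − (15)·(-3) = -51
since m = R²·261 − (-51)²:  R² = (2601 + 28980) / 261 = 121
R = √121 = 11  ⇒  r_B = 11 − 4 = 7

rB=7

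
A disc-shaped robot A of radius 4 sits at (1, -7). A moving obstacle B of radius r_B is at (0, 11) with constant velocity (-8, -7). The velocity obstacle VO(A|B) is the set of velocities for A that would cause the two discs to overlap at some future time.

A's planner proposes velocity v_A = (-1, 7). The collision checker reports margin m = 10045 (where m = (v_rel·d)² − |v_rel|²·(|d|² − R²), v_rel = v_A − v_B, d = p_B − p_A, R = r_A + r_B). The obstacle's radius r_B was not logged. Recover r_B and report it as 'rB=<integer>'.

m = 10045
d = (-1, 18);  v_rel = (7, 14),  |v_rel|² = 245
v_rel×d = (7)·(18) − (14)·(-1) = 140
since m = R²·245 − 140²:  R² = (19600 + 10045) / 245 = 121
R = √121 = 11  ⇒  r_B = 11 − 4 = 7

rB=7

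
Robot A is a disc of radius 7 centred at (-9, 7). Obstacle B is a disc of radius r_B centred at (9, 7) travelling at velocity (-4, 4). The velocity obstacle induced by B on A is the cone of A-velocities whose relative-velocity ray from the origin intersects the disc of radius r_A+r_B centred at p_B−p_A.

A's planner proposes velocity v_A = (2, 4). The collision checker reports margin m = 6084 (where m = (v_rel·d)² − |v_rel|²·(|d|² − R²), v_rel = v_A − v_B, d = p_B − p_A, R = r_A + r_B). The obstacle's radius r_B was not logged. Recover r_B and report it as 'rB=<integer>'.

m = 6084
d = (18, 0);  v_rel = (6, 0),  |v_rel|² = 36
v_rel×d = (6)·(0) − (0)·(18) = 0
since m = R²·36 − 0²:  R² = (0 + 6084) / 36 = 169
R = √169 = 13  ⇒  r_B = 13 − 7 = 6

rB=6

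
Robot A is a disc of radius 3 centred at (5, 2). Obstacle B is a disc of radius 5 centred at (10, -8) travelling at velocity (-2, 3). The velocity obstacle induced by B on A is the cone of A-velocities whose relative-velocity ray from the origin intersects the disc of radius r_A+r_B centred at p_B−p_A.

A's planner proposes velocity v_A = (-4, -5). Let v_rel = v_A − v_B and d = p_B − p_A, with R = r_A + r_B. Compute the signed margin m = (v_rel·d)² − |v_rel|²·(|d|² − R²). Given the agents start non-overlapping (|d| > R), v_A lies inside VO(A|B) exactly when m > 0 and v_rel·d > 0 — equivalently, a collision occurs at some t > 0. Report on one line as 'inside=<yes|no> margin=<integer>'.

d = (5, -10),  |d|² = 125;  R = 3+5 = 8,  c = 125−8² = 61
v_rel = (-2, -8),  |v_rel|² = 68;  v_rel·d = (-2)·(5) + (-8)·(-10) = 70
68·t² − 140·t + 61 = 0  ⇒  m = 70² − 68·61 = 752
m = 752 > 0,  v_rel·d = 70 > 0  ⇒  inside

inside=yes margin=752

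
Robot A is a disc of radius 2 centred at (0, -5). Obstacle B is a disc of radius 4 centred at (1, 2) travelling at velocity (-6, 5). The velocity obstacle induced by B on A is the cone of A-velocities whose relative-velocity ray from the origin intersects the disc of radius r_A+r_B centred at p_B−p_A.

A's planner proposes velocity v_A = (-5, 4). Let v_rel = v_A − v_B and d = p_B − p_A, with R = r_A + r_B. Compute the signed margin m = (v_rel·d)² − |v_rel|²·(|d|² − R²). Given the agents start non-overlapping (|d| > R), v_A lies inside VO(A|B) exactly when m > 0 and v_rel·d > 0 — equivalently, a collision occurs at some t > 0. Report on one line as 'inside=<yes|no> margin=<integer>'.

d = (1, 7),  |d|² = 50;  R = 2+4 = 6,  c = 50−6² = 14
v_rel = (1, -1),  |v_rel|² = 2;  v_rel·d = (1)·(1) + (-1)·(7) = -6
2·t² + 12·t + 14 = 0  ⇒  m = (-6)² − 2·14 = 8
m = 8 > 0,  v_rel·d = -6 < 0  ⇒  outside

inside=no margin=8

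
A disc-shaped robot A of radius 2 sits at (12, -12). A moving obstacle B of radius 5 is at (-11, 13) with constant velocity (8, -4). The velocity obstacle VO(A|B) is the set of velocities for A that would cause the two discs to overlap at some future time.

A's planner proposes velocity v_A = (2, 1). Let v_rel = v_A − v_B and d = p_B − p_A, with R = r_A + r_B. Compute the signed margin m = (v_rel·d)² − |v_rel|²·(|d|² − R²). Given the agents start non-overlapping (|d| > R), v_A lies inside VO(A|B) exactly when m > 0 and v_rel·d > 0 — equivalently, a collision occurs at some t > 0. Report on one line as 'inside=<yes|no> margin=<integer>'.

d = (-23, 25),  |d|² = 1154;  R = 2+5 = 7,  c = 1154−7² = 1105
v_rel = (-6, 5),  |v_rel|² = 61;  v_rel·d = (-6)·(-23) + (5)·(25) = 263
61·t² − 526·t + 1105 = 0  ⇒  m = 263² − 61·1105 = 1764
m = 1764 > 0,  v_rel·d = 263 > 0  ⇒  inside

inside=yes margin=1764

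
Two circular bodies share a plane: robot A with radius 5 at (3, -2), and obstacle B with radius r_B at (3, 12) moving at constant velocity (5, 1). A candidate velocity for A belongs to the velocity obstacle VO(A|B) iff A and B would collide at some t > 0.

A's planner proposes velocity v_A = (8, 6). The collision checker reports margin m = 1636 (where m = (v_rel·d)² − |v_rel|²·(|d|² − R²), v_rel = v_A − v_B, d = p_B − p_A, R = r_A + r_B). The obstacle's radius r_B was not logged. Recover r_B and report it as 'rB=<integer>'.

m = 1636
d = (0, 14);  v_rel = (3, 5),  |v_rel|² = 34
v_rel×d = (3)·(14) − (5)·(0) = 42
since m = R²·34 − 42²:  R² = (1764 + 1636) / 34 = 100
R = √100 = 10  ⇒  r_B = 10 − 5 = 5

rB=5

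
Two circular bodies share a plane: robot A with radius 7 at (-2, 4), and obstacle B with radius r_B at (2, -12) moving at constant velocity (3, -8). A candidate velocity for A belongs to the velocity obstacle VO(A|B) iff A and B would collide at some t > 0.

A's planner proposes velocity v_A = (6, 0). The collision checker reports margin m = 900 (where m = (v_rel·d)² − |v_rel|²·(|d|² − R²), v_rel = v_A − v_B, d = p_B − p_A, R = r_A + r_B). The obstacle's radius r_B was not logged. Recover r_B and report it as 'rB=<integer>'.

m = 900
d = (4, -16);  v_rel = (3, 8),  |v_rel|² = 73
v_rel×d = (3)·(-16) − (8)·(4) = -80
since m = R²·73 − (-80)²:  R² = (6400 + 900) / 73 = 100
R = √100 = 10  ⇒  r_B = 10 − 7 = 3

rB=3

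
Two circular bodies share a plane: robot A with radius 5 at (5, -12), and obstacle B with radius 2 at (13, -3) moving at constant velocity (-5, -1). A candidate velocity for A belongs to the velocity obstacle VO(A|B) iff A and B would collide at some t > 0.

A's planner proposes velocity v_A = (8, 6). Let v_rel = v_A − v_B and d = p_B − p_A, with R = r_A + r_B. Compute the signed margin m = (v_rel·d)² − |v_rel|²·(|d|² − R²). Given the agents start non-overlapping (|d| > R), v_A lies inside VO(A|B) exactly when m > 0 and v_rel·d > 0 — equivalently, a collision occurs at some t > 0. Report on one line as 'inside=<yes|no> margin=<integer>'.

d = (8, 9),  |d|² = 145;  R = 5+2 = 7,  c = 145−7² = 96
v_rel = (13, 7),  |v_rel|² = 218;  v_rel·d = (13)·(8) + (7)·(9) = 167
218·t² − 334·t + 96 = 0  ⇒  m = 167² − 218·96 = 6961
m = 6961 > 0,  v_rel·d = 167 > 0  ⇒  inside

inside=yes margin=6961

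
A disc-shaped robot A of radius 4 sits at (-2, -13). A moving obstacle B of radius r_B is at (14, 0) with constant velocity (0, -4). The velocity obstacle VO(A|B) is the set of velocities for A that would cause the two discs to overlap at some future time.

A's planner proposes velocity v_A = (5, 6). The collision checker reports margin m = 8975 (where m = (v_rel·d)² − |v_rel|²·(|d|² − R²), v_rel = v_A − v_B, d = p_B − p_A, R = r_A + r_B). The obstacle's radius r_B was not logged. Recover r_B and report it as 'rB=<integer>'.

m = 8975
d = (16, 13);  v_rel = (5, 10),  |v_rel|² = 125
v_rel×d = (5)·(13) − (10)·(16) = -95
since m = R²·125 − (-95)²:  R² = (9025 + 8975) / 125 = 144
R = √144 = 12  ⇒  r_B = 12 − 4 = 8

rB=8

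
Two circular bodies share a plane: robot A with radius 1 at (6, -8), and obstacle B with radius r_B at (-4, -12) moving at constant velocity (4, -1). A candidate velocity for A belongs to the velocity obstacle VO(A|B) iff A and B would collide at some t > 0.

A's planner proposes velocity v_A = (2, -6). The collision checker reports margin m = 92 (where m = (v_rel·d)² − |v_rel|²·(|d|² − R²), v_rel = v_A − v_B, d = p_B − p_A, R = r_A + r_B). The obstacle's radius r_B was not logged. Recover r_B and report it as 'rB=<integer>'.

m = 92
d = (-10, -4);  v_rel = (-2, -5),  |v_rel|² = 29
v_rel×d = (-2)·(-4) − (-5)·(-10) = -42
since m = R²·29 − (-42)²:  R² = (1764 + 92) / 29 = 64
R = √64 = 8  ⇒  r_B = 8 − 1 = 7

rB=7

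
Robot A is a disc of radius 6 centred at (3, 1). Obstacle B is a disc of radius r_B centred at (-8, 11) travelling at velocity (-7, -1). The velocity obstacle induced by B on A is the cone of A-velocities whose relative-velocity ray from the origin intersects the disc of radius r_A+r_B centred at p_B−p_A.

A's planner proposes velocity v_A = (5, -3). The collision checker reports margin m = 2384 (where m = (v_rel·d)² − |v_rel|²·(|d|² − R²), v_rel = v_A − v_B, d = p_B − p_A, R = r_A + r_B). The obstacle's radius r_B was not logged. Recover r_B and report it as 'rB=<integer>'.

m = 2384
d = (-11, 10);  v_rel = (12, -2),  |v_rel|² = 148
v_rel×d = (12)·(10) − (-2)·(-11) = 98
since m = R²·148 − 98²:  R² = (9604 + 2384) / 148 = 81
R = √81 = 9  ⇒  r_B = 9 − 6 = 3

rB=3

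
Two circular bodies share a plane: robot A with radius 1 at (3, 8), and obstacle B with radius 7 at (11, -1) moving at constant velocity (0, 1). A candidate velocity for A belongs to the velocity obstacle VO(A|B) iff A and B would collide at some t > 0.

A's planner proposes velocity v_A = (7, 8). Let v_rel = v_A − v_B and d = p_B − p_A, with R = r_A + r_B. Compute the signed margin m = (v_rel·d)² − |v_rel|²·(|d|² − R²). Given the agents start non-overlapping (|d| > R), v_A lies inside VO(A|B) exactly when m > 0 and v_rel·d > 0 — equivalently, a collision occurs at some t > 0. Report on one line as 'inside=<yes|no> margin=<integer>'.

d = (8, -9),  |d|² = 145;  R = 1+7 = 8,  c = 145−8² = 81
v_rel = (7, 7),  |v_rel|² = 98;  v_rel·d = (7)·(8) + (7)·(-9) = -7
98·t² + 14·t + 81 = 0  ⇒  m = (-7)² − 98·81 = -7889
m = -7889 < 0,  v_rel·d = -7 < 0  ⇒  outside

inside=no margin=-7889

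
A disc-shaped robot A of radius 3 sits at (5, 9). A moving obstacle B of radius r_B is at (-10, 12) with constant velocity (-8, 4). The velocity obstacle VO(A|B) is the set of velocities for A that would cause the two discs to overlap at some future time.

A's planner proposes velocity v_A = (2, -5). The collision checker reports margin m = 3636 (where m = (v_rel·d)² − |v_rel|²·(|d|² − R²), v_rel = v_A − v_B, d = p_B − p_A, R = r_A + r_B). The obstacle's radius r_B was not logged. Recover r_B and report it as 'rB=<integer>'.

m = 3636
d = (-15, 3);  v_rel = (10, -9),  |v_rel|² = 181
v_rel×d = (10)·(3) − (-9)·(-15) = -105
since m = R²·181 − (-105)²:  R² = (11025 + 3636) / 181 = 81
R = √81 = 9  ⇒  r_B = 9 − 3 = 6

rB=6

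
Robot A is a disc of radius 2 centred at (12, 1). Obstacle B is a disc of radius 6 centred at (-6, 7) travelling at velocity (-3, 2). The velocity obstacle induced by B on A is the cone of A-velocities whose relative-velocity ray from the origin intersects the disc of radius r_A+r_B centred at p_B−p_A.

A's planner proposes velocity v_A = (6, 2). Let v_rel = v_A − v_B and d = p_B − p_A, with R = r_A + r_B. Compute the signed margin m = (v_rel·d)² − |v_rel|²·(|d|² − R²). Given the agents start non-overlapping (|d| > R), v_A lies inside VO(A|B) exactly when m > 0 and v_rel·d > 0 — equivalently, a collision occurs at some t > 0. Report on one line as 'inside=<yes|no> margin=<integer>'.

d = (-18, 6),  |d|² = 360;  R = 2+6 = 8,  c = 360−8² = 296
v_rel = (9, 0),  |v_rel|² = 81;  v_rel·d = (9)·(-18) + (0)·(6) = -162
81·t² + 324·t + 296 = 0  ⇒  m = (-162)² − 81·296 = 2268
m = 2268 > 0,  v_rel·d = -162 < 0  ⇒  outside

inside=no margin=2268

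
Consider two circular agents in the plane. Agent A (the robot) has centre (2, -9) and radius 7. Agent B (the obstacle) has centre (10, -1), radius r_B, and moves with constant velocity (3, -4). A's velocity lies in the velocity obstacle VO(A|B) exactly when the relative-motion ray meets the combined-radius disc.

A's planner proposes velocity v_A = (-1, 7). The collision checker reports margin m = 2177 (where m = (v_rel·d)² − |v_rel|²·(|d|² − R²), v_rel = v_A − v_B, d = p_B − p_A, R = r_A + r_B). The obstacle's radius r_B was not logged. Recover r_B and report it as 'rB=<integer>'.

m = 2177
d = (8, 8);  v_rel = (-4, 11),  |v_rel|² = 137
v_rel×d = (-4)·(8) − (11)·(8) = -120
since m = R²·137 − (-120)²:  R² = (14400 + 2177) / 137 = 121
R = √121 = 11  ⇒  r_B = 11 − 7 = 4

rB=4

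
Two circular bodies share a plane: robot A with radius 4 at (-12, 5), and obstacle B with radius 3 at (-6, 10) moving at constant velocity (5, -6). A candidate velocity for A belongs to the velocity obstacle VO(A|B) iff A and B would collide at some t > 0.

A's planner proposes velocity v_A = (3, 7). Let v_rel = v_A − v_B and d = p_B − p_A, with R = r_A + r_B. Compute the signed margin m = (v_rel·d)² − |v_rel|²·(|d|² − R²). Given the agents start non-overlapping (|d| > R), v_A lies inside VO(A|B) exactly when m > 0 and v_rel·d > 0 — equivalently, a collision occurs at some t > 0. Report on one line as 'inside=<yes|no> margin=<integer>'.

d = (6, 5),  |d|² = 61;  R = 4+3 = 7,  c = 61−7² = 12
v_rel = (-2, 13),  |v_rel|² = 173;  v_rel·d = (-2)·(6) + (13)·(5) = 53
173·t² − 106·t + 12 = 0  ⇒  m = 53² − 173·12 = 733
m = 733 > 0,  v_rel·d = 53 > 0  ⇒  inside

inside=yes margin=733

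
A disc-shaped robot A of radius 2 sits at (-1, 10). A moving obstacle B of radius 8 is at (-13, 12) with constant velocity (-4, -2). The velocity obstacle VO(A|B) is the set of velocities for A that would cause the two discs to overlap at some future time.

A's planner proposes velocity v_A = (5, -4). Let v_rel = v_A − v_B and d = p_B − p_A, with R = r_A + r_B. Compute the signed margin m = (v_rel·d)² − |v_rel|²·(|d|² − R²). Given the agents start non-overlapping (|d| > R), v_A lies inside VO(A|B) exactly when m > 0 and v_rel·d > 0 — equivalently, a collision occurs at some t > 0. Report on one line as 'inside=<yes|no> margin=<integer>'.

d = (-12, 2),  |d|² = 148;  R = 2+8 = 10,  c = 148−10² = 48
v_rel = (9, -2),  |v_rel|² = 85;  v_rel·d = (9)·(-12) + (-2)·(2) = -112
85·t² + 224·t + 48 = 0  ⇒  m = (-112)² − 85·48 = 8464
m = 8464 > 0,  v_rel·d = -112 < 0  ⇒  outside

inside=no margin=8464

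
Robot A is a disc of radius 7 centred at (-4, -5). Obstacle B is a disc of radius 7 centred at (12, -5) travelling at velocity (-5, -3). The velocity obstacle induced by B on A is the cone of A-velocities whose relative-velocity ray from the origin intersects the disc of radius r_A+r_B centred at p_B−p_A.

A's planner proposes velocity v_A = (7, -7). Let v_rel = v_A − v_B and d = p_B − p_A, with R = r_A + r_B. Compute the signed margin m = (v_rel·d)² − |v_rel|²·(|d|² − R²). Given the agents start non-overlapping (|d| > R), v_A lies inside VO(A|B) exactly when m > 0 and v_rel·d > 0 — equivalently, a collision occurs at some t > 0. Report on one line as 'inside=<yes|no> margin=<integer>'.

d = (16, 0),  |d|² = 256;  R = 7+7 = 14,  c = 256−14² = 60
v_rel = (12, -4),  |v_rel|² = 160;  v_rel·d = (12)·(16) + (-4)·(0) = 192
160·t² − 384·t + 60 = 0  ⇒  m = 192² − 160·60 = 27264
m = 27264 > 0,  v_rel·d = 192 > 0  ⇒  inside

inside=yes margin=27264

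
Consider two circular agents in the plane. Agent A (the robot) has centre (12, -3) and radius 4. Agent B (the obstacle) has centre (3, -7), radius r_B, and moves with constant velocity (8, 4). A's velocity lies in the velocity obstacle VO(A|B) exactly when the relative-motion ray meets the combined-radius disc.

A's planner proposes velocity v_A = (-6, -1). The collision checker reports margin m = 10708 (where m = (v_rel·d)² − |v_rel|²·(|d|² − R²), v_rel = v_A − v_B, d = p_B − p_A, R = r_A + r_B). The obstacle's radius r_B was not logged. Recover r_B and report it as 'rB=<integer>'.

m = 10708
d = (-9, -4);  v_rel = (-14, -5),  |v_rel|² = 221
v_rel×d = (-14)·(-4) − (-5)·(-9) = 11
since m = R²·221 − 11²:  R² = (121 + 10708) / 221 = 49
R = √49 = 7  ⇒  r_B = 7 − 4 = 3

rB=3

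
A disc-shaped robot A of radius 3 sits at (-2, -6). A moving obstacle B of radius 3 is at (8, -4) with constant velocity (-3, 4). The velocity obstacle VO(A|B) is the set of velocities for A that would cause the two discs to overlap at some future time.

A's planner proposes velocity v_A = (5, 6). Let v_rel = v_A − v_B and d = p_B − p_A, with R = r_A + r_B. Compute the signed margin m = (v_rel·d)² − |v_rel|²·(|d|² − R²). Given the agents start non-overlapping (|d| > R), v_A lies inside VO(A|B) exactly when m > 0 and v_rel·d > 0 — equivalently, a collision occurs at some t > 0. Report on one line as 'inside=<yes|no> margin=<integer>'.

d = (10, 2),  |d|² = 104;  R = 3+3 = 6,  c = 104−6² = 68
v_rel = (8, 2),  |v_rel|² = 68;  v_rel·d = (8)·(10) + (2)·(2) = 84
68·t² − 168·t + 68 = 0  ⇒  m = 84² − 68·68 = 2432
m = 2432 > 0,  v_rel·d = 84 > 0  ⇒  inside

inside=yes margin=2432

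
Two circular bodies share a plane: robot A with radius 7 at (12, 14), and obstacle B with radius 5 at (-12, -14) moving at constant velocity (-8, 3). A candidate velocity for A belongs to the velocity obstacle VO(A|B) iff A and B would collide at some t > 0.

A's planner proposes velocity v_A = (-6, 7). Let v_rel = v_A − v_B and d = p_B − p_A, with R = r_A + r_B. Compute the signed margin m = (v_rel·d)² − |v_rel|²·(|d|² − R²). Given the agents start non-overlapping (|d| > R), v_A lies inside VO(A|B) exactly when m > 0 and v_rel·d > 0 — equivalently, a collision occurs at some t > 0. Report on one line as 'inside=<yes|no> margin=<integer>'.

d = (-24, -28),  |d|² = 1360;  R = 7+5 = 12,  c = 1360−12² = 1216
v_rel = (2, 4),  |v_rel|² = 20;  v_rel·d = (2)·(-24) + (4)·(-28) = -160
20·t² + 320·t + 1216 = 0  ⇒  m = (-160)² − 20·1216 = 1280
m = 1280 > 0,  v_rel·d = -160 < 0  ⇒  outside

inside=no margin=1280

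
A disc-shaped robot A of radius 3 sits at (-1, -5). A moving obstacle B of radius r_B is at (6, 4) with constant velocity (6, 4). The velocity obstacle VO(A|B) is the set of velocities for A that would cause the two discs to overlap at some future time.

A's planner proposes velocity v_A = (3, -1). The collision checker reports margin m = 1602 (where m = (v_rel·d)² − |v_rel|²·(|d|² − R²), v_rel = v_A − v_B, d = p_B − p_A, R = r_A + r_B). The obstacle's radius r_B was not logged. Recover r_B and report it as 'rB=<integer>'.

m = 1602
d = (7, 9);  v_rel = (-3, -5),  |v_rel|² = 34
v_rel×d = (-3)·(9) − (-5)·(7) = 8
since m = R²·34 − 8²:  R² = (64 + 1602) / 34 = 49
R = √49 = 7  ⇒  r_B = 7 − 3 = 4

rB=4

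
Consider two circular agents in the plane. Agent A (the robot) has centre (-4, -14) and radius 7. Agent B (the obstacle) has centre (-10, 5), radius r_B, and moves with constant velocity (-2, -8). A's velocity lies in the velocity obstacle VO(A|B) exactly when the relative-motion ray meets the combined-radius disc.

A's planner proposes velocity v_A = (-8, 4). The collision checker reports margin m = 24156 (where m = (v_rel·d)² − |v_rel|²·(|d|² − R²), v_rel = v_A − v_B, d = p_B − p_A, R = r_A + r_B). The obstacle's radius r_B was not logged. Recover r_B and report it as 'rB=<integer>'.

m = 24156
d = (-6, 19);  v_rel = (-6, 12),  |v_rel|² = 180
v_rel×d = (-6)·(19) − (12)·(-6) = -42
since m = R²·180 − (-42)²:  R² = (1764 + 24156) / 180 = 144
R = √144 = 12  ⇒  r_B = 12 − 7 = 5

rB=5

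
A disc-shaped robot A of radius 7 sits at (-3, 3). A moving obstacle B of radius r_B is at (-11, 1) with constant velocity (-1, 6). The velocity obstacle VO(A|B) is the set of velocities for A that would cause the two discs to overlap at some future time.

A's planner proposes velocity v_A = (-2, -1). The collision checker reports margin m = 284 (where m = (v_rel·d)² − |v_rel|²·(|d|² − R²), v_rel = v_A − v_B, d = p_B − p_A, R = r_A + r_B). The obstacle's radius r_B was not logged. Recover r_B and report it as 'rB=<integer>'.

m = 284
d = (-8, -2);  v_rel = (-1, -7),  |v_rel|² = 50
v_rel×d = (-1)·(-2) − (-7)·(-8) = -54
since m = R²·50 − (-54)²:  R² = (2916 + 284) / 50 = 64
R = √64 = 8  ⇒  r_B = 8 − 7 = 1

rB=1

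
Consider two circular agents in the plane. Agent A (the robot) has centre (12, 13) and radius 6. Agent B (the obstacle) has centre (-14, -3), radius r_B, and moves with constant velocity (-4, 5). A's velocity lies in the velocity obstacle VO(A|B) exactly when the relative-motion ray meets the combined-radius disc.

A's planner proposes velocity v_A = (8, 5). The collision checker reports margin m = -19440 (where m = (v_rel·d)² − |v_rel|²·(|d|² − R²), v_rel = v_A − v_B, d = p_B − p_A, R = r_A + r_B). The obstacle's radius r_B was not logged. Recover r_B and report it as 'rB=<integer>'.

m = -19440
d = (-26, -16);  v_rel = (12, 0),  |v_rel|² = 144
v_rel×d = (12)·(-16) − (0)·(-26) = -192
since m = R²·144 − (-192)²:  R² = (36864 + -19440) / 144 = 121
R = √121 = 11  ⇒  r_B = 11 − 6 = 5

rB=5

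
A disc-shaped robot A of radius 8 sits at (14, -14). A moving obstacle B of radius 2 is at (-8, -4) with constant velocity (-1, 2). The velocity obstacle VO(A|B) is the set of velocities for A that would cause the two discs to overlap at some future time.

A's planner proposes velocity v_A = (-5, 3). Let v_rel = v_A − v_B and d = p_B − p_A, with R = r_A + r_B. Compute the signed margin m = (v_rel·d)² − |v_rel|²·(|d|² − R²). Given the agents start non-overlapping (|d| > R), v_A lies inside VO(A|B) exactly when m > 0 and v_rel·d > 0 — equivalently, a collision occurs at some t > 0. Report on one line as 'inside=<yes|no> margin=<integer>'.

d = (-22, 10),  |d|² = 584;  R = 8+2 = 10,  c = 584−10² = 484
v_rel = (-4, 1),  |v_rel|² = 17;  v_rel·d = (-4)·(-22) + (1)·(10) = 98
17·t² − 196·t + 484 = 0  ⇒  m = 98² − 17·484 = 1376
m = 1376 > 0,  v_rel·d = 98 > 0  ⇒  inside

inside=yes margin=1376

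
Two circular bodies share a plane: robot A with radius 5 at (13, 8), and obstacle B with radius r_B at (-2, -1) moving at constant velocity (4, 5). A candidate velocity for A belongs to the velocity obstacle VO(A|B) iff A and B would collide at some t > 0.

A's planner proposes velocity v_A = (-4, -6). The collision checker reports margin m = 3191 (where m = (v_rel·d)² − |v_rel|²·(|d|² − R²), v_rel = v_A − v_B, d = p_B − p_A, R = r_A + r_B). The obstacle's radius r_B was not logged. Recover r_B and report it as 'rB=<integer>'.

m = 3191
d = (-15, -9);  v_rel = (-8, -11),  |v_rel|² = 185
v_rel×d = (-8)·(-9) − (-11)·(-15) = -93
since m = R²·185 − (-93)²:  R² = (8649 + 3191) / 185 = 64
R = √64 = 8  ⇒  r_B = 8 − 5 = 3

rB=3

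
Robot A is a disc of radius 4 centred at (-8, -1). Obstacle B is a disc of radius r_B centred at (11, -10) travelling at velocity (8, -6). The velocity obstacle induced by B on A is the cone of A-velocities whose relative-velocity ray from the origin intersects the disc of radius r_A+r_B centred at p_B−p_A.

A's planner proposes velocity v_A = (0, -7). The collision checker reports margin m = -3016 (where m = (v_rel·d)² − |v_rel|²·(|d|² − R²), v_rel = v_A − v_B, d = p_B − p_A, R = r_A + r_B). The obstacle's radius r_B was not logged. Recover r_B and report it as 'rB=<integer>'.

m = -3016
d = (19, -9);  v_rel = (-8, -1),  |v_rel|² = 65
v_rel×d = (-8)·(-9) − (-1)·(19) = 91
since m = R²·65 − 91²:  R² = (8281 + -3016) / 65 = 81
R = √81 = 9  ⇒  r_B = 9 − 4 = 5

rB=5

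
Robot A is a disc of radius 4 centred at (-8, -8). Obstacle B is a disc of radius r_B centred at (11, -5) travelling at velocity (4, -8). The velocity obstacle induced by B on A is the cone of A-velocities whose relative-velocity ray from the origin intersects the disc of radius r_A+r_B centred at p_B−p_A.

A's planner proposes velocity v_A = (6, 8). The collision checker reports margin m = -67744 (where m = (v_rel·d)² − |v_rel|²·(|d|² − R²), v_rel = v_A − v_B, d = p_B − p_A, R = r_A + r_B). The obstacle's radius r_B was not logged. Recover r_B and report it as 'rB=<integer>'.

m = -67744
d = (19, 3);  v_rel = (2, 16),  |v_rel|² = 260
v_rel×d = (2)·(3) − (16)·(19) = -298
since m = R²·260 − (-298)²:  R² = (88804 + -67744) / 260 = 81
R = √81 = 9  ⇒  r_B = 9 − 4 = 5

rB=5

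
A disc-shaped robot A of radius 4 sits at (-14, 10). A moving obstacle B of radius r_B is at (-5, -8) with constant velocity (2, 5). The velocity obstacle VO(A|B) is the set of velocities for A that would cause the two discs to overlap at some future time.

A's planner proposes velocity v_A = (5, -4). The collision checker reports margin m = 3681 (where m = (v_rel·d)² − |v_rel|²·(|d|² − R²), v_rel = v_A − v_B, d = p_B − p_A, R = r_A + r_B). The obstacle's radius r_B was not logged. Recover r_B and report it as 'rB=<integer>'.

m = 3681
d = (9, -18);  v_rel = (3, -9),  |v_rel|² = 90
v_rel×d = (3)·(-18) − (-9)·(9) = 27
since m = R²·90 − 27²:  R² = (729 + 3681) / 90 = 49
R = √49 = 7  ⇒  r_B = 7 − 4 = 3

rB=3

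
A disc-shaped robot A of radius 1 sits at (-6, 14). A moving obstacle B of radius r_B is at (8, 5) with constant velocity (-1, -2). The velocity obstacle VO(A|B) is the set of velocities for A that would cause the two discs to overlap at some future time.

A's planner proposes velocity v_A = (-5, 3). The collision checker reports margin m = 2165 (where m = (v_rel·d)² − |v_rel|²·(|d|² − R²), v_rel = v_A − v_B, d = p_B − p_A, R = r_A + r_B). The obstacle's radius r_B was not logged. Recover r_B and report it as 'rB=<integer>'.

m = 2165
d = (14, -9);  v_rel = (-4, 5),  |v_rel|² = 41
v_rel×d = (-4)·(-9) − (5)·(14) = -34
since m = R²·41 − (-34)²:  R² = (1156 + 2165) / 41 = 81
R = √81 = 9  ⇒  r_B = 9 − 1 = 8

rB=8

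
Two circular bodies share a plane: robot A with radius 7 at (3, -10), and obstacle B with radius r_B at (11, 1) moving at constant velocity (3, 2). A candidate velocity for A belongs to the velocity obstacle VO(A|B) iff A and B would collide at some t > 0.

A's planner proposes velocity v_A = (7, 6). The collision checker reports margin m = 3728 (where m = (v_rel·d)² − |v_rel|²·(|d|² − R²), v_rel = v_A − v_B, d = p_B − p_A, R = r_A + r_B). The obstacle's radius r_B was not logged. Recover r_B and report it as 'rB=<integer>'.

m = 3728
d = (8, 11);  v_rel = (4, 4),  |v_rel|² = 32
v_rel×d = (4)·(11) − (4)·(8) = 12
since m = R²·32 − 12²:  R² = (144 + 3728) / 32 = 121
R = √121 = 11  ⇒  r_B = 11 − 7 = 4

rB=4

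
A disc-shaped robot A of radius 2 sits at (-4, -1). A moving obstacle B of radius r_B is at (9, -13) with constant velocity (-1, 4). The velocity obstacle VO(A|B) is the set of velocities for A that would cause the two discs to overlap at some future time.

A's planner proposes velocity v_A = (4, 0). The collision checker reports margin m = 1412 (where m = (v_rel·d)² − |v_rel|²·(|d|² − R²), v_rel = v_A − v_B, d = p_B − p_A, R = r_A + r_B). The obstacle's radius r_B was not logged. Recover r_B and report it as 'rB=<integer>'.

m = 1412
d = (13, -12);  v_rel = (5, -4),  |v_rel|² = 41
v_rel×d = (5)·(-12) − (-4)·(13) = -8
since m = R²·41 − (-8)²:  R² = (64 + 1412) / 41 = 36
R = √36 = 6  ⇒  r_B = 6 − 2 = 4

rB=4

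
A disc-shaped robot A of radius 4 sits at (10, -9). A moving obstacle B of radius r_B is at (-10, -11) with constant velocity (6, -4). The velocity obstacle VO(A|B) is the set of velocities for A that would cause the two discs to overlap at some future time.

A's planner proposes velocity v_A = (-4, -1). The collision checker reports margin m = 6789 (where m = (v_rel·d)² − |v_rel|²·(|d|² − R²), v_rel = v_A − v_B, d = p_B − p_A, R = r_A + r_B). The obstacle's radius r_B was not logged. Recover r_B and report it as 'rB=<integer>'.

m = 6789
d = (-20, -2);  v_rel = (-10, 3),  |v_rel|² = 109
v_rel×d = (-10)·(-2) − (3)·(-20) = 80
since m = R²·109 − 80²:  R² = (6400 + 6789) / 109 = 121
R = √121 = 11  ⇒  r_B = 11 − 4 = 7

rB=7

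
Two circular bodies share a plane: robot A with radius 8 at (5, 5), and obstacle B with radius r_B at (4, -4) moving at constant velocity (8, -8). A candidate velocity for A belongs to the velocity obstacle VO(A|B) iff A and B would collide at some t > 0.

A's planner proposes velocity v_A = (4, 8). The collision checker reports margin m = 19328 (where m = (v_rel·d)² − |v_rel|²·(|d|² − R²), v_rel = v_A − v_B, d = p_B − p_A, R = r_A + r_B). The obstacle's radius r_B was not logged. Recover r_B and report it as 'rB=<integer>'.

m = 19328
d = (-1, -9);  v_rel = (-4, 16),  |v_rel|² = 272
v_rel×d = (-4)·(-9) − (16)·(-1) = 52
since m = R²·272 − 52²:  R² = (2704 + 19328) / 272 = 81
R = √81 = 9  ⇒  r_B = 9 − 8 = 1

rB=1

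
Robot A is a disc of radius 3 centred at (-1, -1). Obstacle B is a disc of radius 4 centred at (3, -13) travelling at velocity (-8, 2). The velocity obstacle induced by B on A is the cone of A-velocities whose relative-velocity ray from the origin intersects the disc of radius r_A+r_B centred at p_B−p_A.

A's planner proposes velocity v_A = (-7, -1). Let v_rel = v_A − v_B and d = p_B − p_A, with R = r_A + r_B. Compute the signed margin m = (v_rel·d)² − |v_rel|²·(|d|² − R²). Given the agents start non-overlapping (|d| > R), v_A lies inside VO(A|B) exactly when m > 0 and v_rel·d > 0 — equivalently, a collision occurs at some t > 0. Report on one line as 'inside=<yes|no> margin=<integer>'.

d = (4, -12),  |d|² = 160;  R = 3+4 = 7,  c = 160−7² = 111
v_rel = (1, -3),  |v_rel|² = 10;  v_rel·d = (1)·(4) + (-3)·(-12) = 40
10·t² − 80·t + 111 = 0  ⇒  m = 40² − 10·111 = 490
m = 490 > 0,  v_rel·d = 40 > 0  ⇒  inside

inside=yes margin=490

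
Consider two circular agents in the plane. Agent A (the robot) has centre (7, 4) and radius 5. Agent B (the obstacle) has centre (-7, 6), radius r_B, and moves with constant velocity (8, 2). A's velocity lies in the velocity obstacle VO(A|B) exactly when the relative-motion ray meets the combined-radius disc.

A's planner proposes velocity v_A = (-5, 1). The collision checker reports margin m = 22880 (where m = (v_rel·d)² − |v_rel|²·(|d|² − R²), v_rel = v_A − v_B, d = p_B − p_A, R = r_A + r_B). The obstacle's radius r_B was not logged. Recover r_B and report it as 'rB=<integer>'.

m = 22880
d = (-14, 2);  v_rel = (-13, -1),  |v_rel|² = 170
v_rel×d = (-13)·(2) − (-1)·(-14) = -40
since m = R²·170 − (-40)²:  R² = (1600 + 22880) / 170 = 144
R = √144 = 12  ⇒  r_B = 12 − 5 = 7

rB=7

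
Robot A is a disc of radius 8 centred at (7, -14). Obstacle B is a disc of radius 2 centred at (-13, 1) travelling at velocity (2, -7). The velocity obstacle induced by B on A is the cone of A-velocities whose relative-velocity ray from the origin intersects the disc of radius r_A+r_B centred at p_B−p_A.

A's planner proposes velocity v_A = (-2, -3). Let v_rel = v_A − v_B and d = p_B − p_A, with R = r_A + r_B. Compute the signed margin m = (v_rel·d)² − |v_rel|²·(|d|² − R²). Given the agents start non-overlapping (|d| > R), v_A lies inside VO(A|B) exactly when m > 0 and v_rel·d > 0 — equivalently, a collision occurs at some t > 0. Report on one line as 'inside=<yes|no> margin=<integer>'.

d = (-20, 15),  |d|² = 625;  R = 8+2 = 10,  c = 625−10² = 525
v_rel = (-4, 4),  |v_rel|² = 32;  v_rel·d = (-4)·(-20) + (4)·(15) = 140
32·t² − 280·t + 525 = 0  ⇒  m = 140² − 32·525 = 2800
m = 2800 > 0,  v_rel·d = 140 > 0  ⇒  inside

inside=yes margin=2800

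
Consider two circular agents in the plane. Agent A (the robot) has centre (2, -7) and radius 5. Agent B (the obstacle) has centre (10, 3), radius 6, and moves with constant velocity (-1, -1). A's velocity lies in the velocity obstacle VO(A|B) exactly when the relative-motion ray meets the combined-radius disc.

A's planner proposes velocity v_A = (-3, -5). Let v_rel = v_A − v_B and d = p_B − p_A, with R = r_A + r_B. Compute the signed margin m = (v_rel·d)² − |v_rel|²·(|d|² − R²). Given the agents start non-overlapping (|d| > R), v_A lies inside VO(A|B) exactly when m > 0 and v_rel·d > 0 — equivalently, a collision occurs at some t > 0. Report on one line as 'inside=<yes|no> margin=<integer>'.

d = (8, 10),  |d|² = 164;  R = 5+6 = 11,  c = 164−11² = 43
v_rel = (-2, -4),  |v_rel|² = 20;  v_rel·d = (-2)·(8) + (-4)·(10) = -56
20·t² + 112·t + 43 = 0  ⇒  m = (-56)² − 20·43 = 2276
m = 2276 > 0,  v_rel·d = -56 < 0  ⇒  outside

inside=no margin=2276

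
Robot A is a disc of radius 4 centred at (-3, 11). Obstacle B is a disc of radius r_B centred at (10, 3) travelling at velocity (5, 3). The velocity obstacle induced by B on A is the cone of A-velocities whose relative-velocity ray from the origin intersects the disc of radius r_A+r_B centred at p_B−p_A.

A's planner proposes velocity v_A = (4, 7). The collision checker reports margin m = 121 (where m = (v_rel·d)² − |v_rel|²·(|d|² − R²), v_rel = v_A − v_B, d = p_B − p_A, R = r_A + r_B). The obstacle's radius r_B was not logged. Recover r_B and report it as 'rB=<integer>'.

m = 121
d = (13, -8);  v_rel = (-1, 4),  |v_rel|² = 17
v_rel×d = (-1)·(-8) − (4)·(13) = -44
since m = R²·17 − (-44)²:  R² = (1936 + 121) / 17 = 121
R = √121 = 11  ⇒  r_B = 11 − 4 = 7

rB=7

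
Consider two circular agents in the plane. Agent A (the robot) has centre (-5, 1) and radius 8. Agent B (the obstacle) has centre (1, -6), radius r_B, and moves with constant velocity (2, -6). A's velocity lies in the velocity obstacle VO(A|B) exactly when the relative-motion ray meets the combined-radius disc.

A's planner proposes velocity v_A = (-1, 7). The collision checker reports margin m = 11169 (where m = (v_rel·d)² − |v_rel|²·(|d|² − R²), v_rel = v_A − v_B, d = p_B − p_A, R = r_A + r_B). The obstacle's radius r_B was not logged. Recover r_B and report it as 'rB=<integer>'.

m = 11169
d = (6, -7);  v_rel = (-3, 13),  |v_rel|² = 178
v_rel×d = (-3)·(-7) − (13)·(6) = -57
since m = R²·178 − (-57)²:  R² = (3249 + 11169) / 178 = 81
R = √81 = 9  ⇒  r_B = 9 − 8 = 1

rB=1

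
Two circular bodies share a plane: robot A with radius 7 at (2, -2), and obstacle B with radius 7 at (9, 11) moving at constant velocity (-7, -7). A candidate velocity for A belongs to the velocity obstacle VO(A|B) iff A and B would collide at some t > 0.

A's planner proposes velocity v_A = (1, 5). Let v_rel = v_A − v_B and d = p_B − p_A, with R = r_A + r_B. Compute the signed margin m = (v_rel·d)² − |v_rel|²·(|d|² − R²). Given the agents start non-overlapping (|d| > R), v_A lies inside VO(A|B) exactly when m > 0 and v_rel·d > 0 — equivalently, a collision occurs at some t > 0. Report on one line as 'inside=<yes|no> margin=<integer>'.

d = (7, 13),  |d|² = 218;  R = 7+7 = 14,  c = 218−14² = 22
v_rel = (8, 12),  |v_rel|² = 208;  v_rel·d = (8)·(7) + (12)·(13) = 212
208·t² − 424·t + 22 = 0  ⇒  m = 212² − 208·22 = 40368
m = 40368 > 0,  v_rel·d = 212 > 0  ⇒  inside

inside=yes margin=40368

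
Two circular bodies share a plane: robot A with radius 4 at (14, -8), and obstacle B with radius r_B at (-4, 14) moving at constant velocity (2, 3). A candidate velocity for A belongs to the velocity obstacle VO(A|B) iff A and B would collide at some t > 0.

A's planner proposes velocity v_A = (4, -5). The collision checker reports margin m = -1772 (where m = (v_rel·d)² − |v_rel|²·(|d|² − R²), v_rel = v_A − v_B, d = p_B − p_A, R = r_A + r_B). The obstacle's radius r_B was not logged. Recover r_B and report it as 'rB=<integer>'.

m = -1772
d = (-18, 22);  v_rel = (2, -8),  |v_rel|² = 68
v_rel×d = (2)·(22) − (-8)·(-18) = -100
since m = R²·68 − (-100)²:  R² = (10000 + -1772) / 68 = 121
R = √121 = 11  ⇒  r_B = 11 − 4 = 7

rB=7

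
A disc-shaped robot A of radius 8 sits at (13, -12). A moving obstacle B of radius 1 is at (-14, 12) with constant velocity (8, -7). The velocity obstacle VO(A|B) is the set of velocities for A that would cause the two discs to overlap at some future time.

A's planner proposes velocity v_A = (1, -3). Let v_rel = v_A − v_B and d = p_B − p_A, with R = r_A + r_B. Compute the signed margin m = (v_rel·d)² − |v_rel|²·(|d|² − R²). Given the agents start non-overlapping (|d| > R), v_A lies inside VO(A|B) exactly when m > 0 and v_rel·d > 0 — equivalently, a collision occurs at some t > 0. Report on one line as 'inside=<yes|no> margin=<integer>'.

d = (-27, 24),  |d|² = 1305;  R = 8+1 = 9,  c = 1305−9² = 1224
v_rel = (-7, 4),  |v_rel|² = 65;  v_rel·d = (-7)·(-27) + (4)·(24) = 285
65·t² − 570·t + 1224 = 0  ⇒  m = 285² − 65·1224 = 1665
m = 1665 > 0,  v_rel·d = 285 > 0  ⇒  inside

inside=yes margin=1665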